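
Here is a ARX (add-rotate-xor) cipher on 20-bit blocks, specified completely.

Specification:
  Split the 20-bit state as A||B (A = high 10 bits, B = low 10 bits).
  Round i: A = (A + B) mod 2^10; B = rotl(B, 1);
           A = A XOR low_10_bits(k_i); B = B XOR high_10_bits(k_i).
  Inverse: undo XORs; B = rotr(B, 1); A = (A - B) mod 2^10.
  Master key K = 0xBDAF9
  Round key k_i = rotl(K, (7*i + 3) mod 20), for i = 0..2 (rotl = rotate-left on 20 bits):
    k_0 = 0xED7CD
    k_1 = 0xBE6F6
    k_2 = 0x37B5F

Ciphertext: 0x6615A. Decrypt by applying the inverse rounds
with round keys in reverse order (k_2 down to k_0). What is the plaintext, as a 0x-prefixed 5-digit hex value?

0x71C54

s_0 = ciphertext = 0x6615A
s_1 = InvRound(s_0, k_2) = 0x814C2
s_2 = InvRound(s_1, k_1) = 0x75B1D
s_3 = InvRound(s_2, k_0) = 0x71C54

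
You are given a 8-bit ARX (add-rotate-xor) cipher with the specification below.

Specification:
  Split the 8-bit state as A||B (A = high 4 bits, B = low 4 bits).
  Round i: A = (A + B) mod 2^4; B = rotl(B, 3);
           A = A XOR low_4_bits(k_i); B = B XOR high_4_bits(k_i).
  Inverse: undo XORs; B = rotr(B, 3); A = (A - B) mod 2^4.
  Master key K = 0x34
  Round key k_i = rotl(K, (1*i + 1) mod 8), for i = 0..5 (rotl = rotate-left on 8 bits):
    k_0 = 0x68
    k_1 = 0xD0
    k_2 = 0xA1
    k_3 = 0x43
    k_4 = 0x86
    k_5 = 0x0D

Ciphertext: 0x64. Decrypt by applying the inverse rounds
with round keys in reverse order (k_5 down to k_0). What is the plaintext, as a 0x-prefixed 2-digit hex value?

0x6A

s_0 = ciphertext = 0x64
s_1 = InvRound(s_0, k_5) = 0x38
s_2 = InvRound(s_1, k_4) = 0x50
s_3 = InvRound(s_2, k_3) = 0xE8
s_4 = InvRound(s_3, k_2) = 0xB4
s_5 = InvRound(s_4, k_1) = 0x83
s_6 = InvRound(s_5, k_0) = 0x6A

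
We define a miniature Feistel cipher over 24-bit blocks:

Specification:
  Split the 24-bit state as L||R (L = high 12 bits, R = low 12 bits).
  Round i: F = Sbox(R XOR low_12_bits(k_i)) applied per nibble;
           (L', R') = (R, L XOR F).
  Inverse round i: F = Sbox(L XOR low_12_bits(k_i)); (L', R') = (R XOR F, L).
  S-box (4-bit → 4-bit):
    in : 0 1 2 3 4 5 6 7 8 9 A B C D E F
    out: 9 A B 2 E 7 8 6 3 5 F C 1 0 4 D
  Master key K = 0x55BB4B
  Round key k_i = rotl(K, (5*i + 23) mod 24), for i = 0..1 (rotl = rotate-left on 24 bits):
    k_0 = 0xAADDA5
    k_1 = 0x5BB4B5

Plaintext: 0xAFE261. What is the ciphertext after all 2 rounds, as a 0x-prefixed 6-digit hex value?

0x7E0016

s_0 = plaintext = 0xAFE261
s_1 = Round(s_0, k_0) = 0x2617E0
s_2 = Round(s_1, k_1) = 0x7E0016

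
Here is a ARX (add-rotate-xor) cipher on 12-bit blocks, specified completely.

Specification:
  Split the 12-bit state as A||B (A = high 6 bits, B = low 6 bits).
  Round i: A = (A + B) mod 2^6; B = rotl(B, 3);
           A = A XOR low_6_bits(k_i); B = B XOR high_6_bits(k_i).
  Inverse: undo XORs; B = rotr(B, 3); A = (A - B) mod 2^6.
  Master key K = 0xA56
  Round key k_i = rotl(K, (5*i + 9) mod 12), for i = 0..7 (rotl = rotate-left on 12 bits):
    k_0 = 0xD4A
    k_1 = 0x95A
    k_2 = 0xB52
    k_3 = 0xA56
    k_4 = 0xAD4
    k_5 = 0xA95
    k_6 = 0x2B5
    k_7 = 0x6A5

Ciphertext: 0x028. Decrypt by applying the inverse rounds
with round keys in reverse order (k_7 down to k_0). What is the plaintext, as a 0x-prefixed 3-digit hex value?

0x95B

s_0 = ciphertext = 0x028
s_1 = InvRound(s_0, k_7) = 0x3D6
s_2 = InvRound(s_1, k_6) = 0x5E3
s_3 = InvRound(s_2, k_5) = 0xE49
s_4 = InvRound(s_3, k_4) = 0x654
s_5 = InvRound(s_4, k_3) = 0x82F
s_6 = InvRound(s_5, k_2) = 0x890
s_7 = InvRound(s_6, k_1) = 0x2AE
s_8 = InvRound(s_7, k_0) = 0x95B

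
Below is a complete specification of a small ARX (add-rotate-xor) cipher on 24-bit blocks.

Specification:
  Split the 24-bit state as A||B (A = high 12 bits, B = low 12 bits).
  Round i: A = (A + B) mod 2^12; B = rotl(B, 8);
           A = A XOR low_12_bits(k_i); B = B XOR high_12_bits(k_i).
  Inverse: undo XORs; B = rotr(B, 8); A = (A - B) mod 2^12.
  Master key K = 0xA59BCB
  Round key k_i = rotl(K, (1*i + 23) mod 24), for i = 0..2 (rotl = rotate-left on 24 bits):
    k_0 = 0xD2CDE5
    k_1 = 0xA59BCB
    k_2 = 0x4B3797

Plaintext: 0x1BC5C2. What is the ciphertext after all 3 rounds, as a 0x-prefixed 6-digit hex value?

0xBF9A19

s_0 = plaintext = 0x1BC5C2
s_1 = Round(s_0, k_0) = 0xA9BF70
s_2 = Round(s_1, k_1) = 0x1C0AAE
s_3 = Round(s_2, k_2) = 0xBF9A19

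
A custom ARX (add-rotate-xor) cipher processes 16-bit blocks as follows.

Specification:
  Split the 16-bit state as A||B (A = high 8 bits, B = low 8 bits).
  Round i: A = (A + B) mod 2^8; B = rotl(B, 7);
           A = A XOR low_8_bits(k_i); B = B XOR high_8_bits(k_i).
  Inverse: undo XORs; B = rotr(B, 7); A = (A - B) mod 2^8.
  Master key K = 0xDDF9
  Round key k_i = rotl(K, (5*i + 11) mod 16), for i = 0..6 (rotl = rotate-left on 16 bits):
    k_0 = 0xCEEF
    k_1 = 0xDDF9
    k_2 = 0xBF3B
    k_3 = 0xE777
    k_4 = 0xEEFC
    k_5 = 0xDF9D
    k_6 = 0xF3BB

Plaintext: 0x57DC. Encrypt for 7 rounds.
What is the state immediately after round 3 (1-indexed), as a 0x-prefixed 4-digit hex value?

0x2979

s_0 = plaintext = 0x57DC
s_1 = Round(s_0, k_0) = 0xDCA0
s_2 = Round(s_1, k_1) = 0x858D
s_3 = Round(s_2, k_2) = 0x2979
s_4 = Round(s_3, k_3) = 0xD55B
s_5 = Round(s_4, k_4) = 0xCC43
s_6 = Round(s_5, k_5) = 0x927E
s_7 = Round(s_6, k_6) = 0xABCC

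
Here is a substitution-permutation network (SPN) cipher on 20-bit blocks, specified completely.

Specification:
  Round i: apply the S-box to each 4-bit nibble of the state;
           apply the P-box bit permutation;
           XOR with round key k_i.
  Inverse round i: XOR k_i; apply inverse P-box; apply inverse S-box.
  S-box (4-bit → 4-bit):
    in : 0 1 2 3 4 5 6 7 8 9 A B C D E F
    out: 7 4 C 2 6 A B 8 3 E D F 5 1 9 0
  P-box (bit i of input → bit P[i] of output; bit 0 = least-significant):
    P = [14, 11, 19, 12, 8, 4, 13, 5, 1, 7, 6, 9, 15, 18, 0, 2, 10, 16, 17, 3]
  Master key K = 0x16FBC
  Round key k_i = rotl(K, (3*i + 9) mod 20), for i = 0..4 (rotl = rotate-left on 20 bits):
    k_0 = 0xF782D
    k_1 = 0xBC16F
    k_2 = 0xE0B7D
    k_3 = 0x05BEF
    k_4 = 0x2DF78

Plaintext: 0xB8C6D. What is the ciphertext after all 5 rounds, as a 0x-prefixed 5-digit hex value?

0x28206

s_0 = plaintext = 0xB8C6D
s_1 = Round(s_0, k_0) = 0x8BD57
s_2 = Round(s_1, k_1) = 0xE5558
s_3 = Round(s_2, k_2) = 0xA45C1
s_4 = Round(s_3, k_3) = 0xE7C66
s_5 = Round(s_4, k_4) = 0x28206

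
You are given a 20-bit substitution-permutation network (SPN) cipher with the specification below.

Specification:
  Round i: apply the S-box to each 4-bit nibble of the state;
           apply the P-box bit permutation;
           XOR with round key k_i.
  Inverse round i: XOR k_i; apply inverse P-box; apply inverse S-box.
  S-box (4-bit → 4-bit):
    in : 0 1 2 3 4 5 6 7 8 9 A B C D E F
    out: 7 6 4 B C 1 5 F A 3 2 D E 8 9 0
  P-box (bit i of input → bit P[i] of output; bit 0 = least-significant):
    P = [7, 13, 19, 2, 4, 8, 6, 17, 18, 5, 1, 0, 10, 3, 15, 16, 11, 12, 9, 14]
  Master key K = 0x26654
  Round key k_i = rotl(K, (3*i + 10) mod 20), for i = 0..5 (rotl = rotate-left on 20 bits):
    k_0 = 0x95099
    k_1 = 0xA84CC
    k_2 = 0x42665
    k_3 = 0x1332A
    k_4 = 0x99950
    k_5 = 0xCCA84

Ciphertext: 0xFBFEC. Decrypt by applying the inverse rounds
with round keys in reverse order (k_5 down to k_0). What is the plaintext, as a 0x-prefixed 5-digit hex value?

s_0 = ciphertext = 0xFBFEC
s_1 = InvRound(s_0, k_5) = 0x83ACA
s_2 = InvRound(s_1, k_4) = 0x2C299
s_3 = InvRound(s_2, k_3) = 0x84C39
s_4 = InvRound(s_3, k_2) = 0xBA56C
s_5 = InvRound(s_4, k_1) = 0xFDAA9
s_6 = InvRound(s_5, k_0) = 0x629EF

0x629EF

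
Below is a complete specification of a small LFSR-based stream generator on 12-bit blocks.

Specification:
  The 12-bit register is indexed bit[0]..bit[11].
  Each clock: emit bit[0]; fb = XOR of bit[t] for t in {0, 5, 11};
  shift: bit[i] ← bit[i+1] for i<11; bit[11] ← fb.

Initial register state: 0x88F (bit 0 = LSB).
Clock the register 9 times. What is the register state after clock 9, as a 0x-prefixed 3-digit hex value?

reg_0 = 0x88F
clock 1: out=1, reg = 0x447
clock 2: out=1, reg = 0xA23
clock 3: out=1, reg = 0xD11
clock 4: out=1, reg = 0x688
clock 5: out=0, reg = 0x344
clock 6: out=0, reg = 0x1A2
clock 7: out=0, reg = 0x8D1
clock 8: out=1, reg = 0x468
clock 9: out=0, reg = 0xA34

0xA34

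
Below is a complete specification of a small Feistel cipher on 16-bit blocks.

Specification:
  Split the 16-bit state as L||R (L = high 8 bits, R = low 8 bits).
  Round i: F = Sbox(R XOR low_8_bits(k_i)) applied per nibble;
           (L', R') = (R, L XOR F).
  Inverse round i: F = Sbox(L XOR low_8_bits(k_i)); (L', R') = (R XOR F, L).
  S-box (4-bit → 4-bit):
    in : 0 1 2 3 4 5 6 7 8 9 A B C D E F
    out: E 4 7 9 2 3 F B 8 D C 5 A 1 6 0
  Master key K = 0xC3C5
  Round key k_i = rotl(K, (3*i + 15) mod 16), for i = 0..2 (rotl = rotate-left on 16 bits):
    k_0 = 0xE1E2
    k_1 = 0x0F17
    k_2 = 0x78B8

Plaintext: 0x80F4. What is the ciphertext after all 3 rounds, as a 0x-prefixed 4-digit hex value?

0xECFD

s_0 = plaintext = 0x80F4
s_1 = Round(s_0, k_0) = 0xF4CF
s_2 = Round(s_1, k_1) = 0xCFEC
s_3 = Round(s_2, k_2) = 0xECFD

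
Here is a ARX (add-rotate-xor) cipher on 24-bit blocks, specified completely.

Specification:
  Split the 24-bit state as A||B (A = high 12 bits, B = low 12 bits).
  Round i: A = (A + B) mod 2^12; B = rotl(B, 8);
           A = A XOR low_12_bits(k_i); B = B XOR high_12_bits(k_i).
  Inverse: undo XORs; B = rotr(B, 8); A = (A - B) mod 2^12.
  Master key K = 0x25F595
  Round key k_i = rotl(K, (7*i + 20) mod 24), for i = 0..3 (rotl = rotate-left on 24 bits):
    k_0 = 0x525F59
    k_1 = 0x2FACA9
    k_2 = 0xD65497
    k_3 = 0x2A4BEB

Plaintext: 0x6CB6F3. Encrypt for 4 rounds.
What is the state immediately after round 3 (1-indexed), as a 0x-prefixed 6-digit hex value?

0xAA13EC

s_0 = plaintext = 0x6CB6F3
s_1 = Round(s_0, k_0) = 0x2E764A
s_2 = Round(s_1, k_1) = 0x59889E
s_3 = Round(s_2, k_2) = 0xAA13EC
s_4 = Round(s_3, k_3) = 0x566E9A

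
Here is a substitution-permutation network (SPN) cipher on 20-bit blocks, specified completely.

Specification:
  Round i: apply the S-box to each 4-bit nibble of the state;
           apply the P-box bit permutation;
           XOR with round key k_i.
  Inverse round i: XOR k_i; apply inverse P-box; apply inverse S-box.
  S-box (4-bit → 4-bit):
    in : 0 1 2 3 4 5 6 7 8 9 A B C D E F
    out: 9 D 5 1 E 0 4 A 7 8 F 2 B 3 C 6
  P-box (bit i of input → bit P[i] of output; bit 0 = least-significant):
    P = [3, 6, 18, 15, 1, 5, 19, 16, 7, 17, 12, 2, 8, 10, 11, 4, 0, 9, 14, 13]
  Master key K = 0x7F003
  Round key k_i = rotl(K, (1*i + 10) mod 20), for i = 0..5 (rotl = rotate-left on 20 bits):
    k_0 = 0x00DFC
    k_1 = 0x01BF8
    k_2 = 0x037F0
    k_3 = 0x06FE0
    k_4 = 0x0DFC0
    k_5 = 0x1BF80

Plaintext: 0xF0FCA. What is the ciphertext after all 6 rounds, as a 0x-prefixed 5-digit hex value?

0x0EE18

s_0 = plaintext = 0xF0FCA
s_1 = Round(s_0, k_0) = 0x7DE86
s_2 = Round(s_1, k_1) = 0xC2CDE
s_3 = Round(s_2, k_2) = 0x69C57
s_4 = Round(s_3, k_3) = 0x2AF34
s_5 = Round(s_4, k_4) = 0x60293
s_6 = Round(s_5, k_5) = 0x0EE18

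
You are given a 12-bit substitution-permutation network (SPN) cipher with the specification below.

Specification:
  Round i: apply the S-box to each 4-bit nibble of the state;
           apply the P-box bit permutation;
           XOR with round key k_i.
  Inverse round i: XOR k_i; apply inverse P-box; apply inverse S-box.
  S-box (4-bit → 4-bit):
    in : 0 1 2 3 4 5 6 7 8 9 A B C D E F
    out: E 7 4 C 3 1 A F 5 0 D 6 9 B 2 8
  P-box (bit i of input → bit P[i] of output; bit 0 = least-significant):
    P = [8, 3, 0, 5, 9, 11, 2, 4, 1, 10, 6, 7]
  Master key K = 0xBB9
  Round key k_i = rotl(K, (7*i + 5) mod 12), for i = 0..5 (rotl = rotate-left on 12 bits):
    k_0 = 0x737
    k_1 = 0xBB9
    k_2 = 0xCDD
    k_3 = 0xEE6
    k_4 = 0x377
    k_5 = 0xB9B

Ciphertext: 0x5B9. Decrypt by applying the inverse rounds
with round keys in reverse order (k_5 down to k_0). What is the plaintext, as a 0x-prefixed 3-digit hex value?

s_0 = ciphertext = 0x5B9
s_1 = InvRound(s_0, k_5) = 0x44F
s_2 = InvRound(s_1, k_4) = 0xECD
s_3 = InvRound(s_2, k_3) = 0x590
s_4 = InvRound(s_3, k_2) = 0x2B1
s_5 = InvRound(s_4, k_1) = 0x9E4
s_6 = InvRound(s_5, k_0) = 0x7D2

0x7D2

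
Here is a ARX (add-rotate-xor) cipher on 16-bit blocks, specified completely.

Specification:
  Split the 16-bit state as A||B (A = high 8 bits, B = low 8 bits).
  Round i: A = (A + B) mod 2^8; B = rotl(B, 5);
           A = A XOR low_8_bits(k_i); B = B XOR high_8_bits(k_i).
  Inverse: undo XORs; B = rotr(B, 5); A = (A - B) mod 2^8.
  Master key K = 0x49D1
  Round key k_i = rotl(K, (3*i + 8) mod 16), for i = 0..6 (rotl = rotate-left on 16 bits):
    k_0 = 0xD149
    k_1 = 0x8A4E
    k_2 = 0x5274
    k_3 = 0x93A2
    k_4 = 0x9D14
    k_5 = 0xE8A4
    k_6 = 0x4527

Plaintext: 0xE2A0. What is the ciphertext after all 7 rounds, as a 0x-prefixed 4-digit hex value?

s_0 = plaintext = 0xE2A0
s_1 = Round(s_0, k_0) = 0xCBC5
s_2 = Round(s_1, k_1) = 0xDE32
s_3 = Round(s_2, k_2) = 0x6414
s_4 = Round(s_3, k_3) = 0xDA11
s_5 = Round(s_4, k_4) = 0xFFBF
s_6 = Round(s_5, k_5) = 0x1A1F
s_7 = Round(s_6, k_6) = 0x1EA6

0x1EA6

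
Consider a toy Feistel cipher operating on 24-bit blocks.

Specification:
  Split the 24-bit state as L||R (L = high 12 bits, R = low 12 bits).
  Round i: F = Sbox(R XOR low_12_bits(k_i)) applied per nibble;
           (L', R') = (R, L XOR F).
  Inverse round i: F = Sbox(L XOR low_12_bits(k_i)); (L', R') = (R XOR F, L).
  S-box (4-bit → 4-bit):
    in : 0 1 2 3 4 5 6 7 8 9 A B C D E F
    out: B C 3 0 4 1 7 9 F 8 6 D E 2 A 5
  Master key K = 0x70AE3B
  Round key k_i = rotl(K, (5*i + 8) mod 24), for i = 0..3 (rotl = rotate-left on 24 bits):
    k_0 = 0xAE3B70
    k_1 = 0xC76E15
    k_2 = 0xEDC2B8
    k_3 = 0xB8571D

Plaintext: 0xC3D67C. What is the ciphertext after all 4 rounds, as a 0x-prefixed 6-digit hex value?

0xBC33D1

s_0 = plaintext = 0xC3D67C
s_1 = Round(s_0, k_0) = 0x67CE83
s_2 = Round(s_1, k_1) = 0xE83DFB
s_3 = Round(s_2, k_2) = 0xDFBBC3
s_4 = Round(s_3, k_3) = 0xBC33D1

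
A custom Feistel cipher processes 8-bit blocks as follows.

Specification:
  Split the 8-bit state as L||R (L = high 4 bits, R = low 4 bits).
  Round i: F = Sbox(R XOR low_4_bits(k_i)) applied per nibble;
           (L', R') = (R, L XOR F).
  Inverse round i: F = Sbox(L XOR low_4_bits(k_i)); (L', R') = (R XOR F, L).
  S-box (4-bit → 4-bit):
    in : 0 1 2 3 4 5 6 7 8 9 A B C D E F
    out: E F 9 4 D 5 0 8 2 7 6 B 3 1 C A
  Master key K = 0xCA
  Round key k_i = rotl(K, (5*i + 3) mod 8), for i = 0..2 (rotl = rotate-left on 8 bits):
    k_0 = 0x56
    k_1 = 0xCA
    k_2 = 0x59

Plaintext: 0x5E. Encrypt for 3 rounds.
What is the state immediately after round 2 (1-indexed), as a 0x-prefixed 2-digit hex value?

s_0 = plaintext = 0x5E
s_1 = Round(s_0, k_0) = 0xE7
s_2 = Round(s_1, k_1) = 0x7F
s_3 = Round(s_2, k_2) = 0xF7

0x7F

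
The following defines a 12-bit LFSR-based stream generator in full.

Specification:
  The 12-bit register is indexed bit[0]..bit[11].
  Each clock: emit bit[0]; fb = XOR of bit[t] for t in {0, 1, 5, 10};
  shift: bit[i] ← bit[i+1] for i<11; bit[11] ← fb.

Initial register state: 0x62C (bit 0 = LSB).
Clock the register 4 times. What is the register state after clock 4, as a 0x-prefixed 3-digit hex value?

0x262

reg_0 = 0x62C
clock 1: out=0, reg = 0x316
clock 2: out=0, reg = 0x98B
clock 3: out=1, reg = 0x4C5
clock 4: out=1, reg = 0x262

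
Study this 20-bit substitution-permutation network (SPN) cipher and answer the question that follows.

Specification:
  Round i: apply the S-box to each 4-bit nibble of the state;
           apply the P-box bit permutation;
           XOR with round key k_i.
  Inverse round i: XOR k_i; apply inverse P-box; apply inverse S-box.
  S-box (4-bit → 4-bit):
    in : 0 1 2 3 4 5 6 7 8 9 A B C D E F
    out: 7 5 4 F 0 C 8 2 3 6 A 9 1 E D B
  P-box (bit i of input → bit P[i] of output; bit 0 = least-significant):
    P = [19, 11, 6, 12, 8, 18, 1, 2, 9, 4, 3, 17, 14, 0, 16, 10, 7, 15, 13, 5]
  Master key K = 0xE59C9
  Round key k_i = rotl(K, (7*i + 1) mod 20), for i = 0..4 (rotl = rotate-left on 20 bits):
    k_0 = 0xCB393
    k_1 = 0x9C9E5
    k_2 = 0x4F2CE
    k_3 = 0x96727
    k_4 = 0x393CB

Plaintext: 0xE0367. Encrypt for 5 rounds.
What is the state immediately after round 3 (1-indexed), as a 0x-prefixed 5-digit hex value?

0xF4714

s_0 = plaintext = 0xE0367
s_1 = Round(s_0, k_0) = 0xFD92E
s_2 = Round(s_1, k_1) = 0x05D1E
s_3 = Round(s_2, k_2) = 0xF4714
s_4 = Round(s_3, k_3) = 0x9E695
s_5 = Round(s_4, k_4) = 0x46789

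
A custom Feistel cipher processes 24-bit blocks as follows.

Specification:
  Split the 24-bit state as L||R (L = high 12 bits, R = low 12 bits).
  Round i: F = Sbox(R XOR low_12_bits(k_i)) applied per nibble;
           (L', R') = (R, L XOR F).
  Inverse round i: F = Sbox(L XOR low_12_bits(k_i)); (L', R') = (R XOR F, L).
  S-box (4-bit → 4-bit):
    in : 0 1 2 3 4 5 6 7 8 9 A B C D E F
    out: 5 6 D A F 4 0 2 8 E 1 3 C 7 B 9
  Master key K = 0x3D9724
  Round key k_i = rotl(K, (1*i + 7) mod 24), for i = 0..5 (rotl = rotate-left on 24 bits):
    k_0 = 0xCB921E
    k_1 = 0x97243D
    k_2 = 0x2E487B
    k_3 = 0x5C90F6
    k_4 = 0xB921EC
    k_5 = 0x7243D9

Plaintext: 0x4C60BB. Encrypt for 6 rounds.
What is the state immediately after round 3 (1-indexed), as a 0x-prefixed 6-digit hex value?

0x7020FC

s_0 = plaintext = 0x4C60BB
s_1 = Round(s_0, k_0) = 0x0BB9D2
s_2 = Round(s_1, k_1) = 0x9D2702
s_3 = Round(s_2, k_2) = 0x7020FC
s_4 = Round(s_3, k_3) = 0x0FC253
s_5 = Round(s_4, k_4) = 0x253AC5
s_6 = Round(s_5, k_5) = 0xAC5C3F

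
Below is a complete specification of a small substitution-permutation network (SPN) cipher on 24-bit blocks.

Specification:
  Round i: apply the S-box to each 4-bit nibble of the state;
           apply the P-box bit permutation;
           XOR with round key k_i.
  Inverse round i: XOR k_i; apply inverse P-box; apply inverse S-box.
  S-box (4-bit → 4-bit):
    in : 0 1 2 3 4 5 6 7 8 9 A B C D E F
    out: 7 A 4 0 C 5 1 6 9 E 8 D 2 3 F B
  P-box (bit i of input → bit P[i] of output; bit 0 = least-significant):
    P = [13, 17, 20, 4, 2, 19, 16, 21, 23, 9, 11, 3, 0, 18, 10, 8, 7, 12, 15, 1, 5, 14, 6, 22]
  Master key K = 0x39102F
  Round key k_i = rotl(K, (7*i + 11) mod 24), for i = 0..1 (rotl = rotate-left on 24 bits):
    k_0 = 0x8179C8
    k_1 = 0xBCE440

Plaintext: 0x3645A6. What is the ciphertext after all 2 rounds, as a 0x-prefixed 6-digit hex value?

0x9DD81B

s_0 = plaintext = 0x3645A6
s_1 = Round(s_0, k_0) = 0x215448
s_2 = Round(s_1, k_1) = 0x9DD81B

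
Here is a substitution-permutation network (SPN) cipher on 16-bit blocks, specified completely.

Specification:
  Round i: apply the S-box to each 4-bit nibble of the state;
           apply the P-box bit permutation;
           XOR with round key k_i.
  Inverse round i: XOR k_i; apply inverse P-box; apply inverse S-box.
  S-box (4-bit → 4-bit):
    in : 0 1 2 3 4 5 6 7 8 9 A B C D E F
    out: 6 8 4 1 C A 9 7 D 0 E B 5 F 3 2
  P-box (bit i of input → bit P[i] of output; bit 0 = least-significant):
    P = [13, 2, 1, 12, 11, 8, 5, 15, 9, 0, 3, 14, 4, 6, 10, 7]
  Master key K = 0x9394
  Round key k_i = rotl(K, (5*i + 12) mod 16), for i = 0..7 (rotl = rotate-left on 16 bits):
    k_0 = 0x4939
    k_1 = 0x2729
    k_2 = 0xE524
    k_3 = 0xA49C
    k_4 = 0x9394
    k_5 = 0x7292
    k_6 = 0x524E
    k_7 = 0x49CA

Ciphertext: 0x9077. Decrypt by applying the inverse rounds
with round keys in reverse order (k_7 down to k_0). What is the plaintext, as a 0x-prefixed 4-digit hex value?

0x485F

s_0 = ciphertext = 0x9077
s_1 = InvRound(s_0, k_7) = 0x6AD5
s_2 = InvRound(s_1, k_6) = 0x6038
s_3 = InvRound(s_2, k_5) = 0x1C24
s_4 = InvRound(s_3, k_4) = 0x83D9
s_5 = InvRound(s_4, k_3) = 0x0EFE
s_6 = InvRound(s_5, k_2) = 0xB8BC
s_7 = InvRound(s_6, k_1) = 0x8EB5
s_8 = InvRound(s_7, k_0) = 0x485F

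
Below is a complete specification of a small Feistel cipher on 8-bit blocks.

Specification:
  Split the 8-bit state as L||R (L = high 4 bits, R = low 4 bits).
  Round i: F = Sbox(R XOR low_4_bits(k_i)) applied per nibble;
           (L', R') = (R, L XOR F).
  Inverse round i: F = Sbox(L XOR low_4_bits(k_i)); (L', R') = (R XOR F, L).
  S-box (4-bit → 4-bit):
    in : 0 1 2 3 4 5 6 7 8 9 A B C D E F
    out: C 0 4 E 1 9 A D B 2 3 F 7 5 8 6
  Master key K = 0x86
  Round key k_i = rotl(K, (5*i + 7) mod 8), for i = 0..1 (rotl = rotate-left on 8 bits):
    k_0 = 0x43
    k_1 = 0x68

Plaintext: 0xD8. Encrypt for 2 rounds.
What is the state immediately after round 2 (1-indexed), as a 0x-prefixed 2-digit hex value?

0x2B

s_0 = plaintext = 0xD8
s_1 = Round(s_0, k_0) = 0x82
s_2 = Round(s_1, k_1) = 0x2B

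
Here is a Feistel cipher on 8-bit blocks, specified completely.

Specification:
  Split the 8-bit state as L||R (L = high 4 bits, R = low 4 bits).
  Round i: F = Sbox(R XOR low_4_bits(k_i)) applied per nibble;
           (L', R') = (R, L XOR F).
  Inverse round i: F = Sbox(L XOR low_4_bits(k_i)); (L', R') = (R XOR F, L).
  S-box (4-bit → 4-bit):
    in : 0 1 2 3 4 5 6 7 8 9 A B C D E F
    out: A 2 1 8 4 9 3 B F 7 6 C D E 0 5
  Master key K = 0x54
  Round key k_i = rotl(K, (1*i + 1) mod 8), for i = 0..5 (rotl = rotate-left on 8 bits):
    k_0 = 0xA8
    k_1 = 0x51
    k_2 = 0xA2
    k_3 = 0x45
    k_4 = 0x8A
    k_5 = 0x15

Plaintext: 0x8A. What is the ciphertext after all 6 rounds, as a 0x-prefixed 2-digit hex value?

0x66

s_0 = plaintext = 0x8A
s_1 = Round(s_0, k_0) = 0xA9
s_2 = Round(s_1, k_1) = 0x95
s_3 = Round(s_2, k_2) = 0x52
s_4 = Round(s_3, k_3) = 0x2E
s_5 = Round(s_4, k_4) = 0xE6
s_6 = Round(s_5, k_5) = 0x66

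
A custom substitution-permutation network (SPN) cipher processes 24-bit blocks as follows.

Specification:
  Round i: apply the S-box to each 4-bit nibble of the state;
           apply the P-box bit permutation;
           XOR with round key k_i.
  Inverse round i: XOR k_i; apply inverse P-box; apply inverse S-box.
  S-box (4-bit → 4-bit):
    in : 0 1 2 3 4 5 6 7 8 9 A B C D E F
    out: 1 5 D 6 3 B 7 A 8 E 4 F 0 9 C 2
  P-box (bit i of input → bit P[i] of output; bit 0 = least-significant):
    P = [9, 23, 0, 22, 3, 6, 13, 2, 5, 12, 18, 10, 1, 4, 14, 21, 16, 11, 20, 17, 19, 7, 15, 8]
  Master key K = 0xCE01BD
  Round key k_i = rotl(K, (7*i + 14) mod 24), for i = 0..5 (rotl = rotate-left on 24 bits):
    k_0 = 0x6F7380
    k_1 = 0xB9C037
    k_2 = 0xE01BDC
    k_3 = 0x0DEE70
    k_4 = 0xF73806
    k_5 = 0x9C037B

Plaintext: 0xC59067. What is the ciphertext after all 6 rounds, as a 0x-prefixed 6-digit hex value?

s_0 = plaintext = 0xC59067
s_1 = Round(s_0, k_0) = 0x8C1BF8
s_2 = Round(s_1, k_1) = 0xFD9555
s_3 = Round(s_2, k_2) = 0x034D20
s_4 = Round(s_3, k_3) = 0x15C04E
s_5 = Round(s_4, k_4) = 0xBCB06F
s_6 = Round(s_5, k_5) = 0x34E281

0x34E281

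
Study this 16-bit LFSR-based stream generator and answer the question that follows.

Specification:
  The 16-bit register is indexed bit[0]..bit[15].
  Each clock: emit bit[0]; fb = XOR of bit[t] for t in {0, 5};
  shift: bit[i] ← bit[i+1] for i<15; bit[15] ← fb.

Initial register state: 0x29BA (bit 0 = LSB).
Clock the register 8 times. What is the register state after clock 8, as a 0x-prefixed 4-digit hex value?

0xF729

reg_0 = 0x29BA
clock 1: out=0, reg = 0x94DD
clock 2: out=1, reg = 0xCA6E
clock 3: out=0, reg = 0xE537
clock 4: out=1, reg = 0x729B
clock 5: out=1, reg = 0xB94D
clock 6: out=1, reg = 0xDCA6
clock 7: out=0, reg = 0xEE53
clock 8: out=1, reg = 0xF729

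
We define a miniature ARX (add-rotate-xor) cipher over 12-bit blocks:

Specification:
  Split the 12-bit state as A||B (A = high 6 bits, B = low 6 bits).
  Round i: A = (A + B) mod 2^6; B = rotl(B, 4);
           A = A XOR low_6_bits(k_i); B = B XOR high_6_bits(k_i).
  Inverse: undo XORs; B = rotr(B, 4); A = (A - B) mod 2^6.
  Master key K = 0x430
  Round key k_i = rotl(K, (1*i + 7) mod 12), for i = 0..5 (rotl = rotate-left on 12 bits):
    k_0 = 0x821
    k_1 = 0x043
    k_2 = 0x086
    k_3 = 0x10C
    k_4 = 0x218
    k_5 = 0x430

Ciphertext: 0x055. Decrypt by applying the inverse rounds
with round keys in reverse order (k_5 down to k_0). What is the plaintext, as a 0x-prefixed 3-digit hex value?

0xE87

s_0 = ciphertext = 0x055
s_1 = InvRound(s_0, k_5) = 0x754
s_2 = InvRound(s_1, k_4) = 0x531
s_3 = InvRound(s_2, k_3) = 0x057
s_4 = InvRound(s_3, k_2) = 0xC95
s_5 = InvRound(s_4, k_1) = 0x811
s_6 = InvRound(s_5, k_0) = 0xE87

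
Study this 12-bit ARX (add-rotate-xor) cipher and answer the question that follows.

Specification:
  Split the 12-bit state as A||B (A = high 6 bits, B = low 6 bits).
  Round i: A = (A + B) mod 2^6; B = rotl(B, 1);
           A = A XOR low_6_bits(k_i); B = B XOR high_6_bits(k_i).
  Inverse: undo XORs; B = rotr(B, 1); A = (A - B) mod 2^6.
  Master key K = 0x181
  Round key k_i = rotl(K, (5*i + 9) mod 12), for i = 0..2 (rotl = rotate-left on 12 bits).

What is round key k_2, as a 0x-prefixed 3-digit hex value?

K = 0x181
k_0 = rotl(K, (5*0+9) mod 12) = rotl(K, 9) = 0x230
k_1 = rotl(K, (5*1+9) mod 12) = rotl(K, 2) = 0x604
k_2 = rotl(K, (5*2+9) mod 12) = rotl(K, 7) = 0x08C

0x08C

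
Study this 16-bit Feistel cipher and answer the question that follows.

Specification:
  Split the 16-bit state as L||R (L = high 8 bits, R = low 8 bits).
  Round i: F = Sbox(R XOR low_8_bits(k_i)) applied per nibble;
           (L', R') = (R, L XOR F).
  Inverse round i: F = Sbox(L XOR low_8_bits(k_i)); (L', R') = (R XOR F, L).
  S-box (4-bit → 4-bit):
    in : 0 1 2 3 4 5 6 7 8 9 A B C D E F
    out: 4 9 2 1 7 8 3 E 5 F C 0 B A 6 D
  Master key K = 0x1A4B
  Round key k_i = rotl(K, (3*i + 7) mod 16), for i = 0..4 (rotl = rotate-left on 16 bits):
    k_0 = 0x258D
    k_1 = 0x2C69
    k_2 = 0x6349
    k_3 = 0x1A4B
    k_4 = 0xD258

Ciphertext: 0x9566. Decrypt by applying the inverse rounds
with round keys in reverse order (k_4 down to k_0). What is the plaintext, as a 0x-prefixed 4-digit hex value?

s_0 = ciphertext = 0x9566
s_1 = InvRound(s_0, k_4) = 0xDC95
s_2 = InvRound(s_1, k_3) = 0x6BDC
s_3 = InvRound(s_2, k_2) = 0xFE6B
s_4 = InvRound(s_3, k_1) = 0x95FE
s_5 = InvRound(s_4, k_0) = 0x6B95

0x6B95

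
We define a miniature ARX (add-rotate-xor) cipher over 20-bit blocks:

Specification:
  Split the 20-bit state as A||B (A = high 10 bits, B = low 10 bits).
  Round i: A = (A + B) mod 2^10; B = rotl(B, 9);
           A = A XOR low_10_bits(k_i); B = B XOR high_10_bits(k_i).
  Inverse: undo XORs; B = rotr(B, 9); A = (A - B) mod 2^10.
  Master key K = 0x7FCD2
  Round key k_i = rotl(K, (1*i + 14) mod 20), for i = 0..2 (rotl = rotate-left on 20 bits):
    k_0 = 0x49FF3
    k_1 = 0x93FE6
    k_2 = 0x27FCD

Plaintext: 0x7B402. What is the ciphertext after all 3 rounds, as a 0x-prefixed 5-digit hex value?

s_0 = plaintext = 0x7B402
s_1 = Round(s_0, k_0) = 0x87126
s_2 = Round(s_1, k_1) = 0x292DC
s_3 = Round(s_2, k_2) = 0x135F1

0x135F1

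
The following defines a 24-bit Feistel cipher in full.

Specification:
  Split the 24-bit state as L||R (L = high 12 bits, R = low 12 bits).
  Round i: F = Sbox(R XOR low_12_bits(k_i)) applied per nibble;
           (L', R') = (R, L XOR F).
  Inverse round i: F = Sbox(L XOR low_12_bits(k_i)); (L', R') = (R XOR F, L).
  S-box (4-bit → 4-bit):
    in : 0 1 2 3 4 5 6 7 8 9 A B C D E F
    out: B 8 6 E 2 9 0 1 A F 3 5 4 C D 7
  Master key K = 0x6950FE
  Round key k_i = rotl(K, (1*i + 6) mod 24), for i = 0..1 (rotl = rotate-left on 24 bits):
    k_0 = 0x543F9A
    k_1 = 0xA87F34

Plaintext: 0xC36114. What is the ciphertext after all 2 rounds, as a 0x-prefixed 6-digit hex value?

s_0 = plaintext = 0xC36114
s_1 = Round(s_0, k_0) = 0x11419B
s_2 = Round(s_1, k_1) = 0x19BC23

0x19BC23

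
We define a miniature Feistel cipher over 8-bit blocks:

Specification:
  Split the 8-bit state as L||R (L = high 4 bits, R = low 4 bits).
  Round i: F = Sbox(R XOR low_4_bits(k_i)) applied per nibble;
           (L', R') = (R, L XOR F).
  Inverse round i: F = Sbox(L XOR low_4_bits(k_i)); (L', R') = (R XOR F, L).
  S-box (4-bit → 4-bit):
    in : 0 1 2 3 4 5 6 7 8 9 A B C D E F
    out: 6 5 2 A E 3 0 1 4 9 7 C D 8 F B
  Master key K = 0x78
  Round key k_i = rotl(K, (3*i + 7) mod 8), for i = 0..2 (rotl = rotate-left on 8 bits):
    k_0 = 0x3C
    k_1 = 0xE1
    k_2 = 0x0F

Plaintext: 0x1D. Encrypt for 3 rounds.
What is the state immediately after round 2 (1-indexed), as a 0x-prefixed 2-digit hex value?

s_0 = plaintext = 0x1D
s_1 = Round(s_0, k_0) = 0xD4
s_2 = Round(s_1, k_1) = 0x4E
s_3 = Round(s_2, k_2) = 0xE1

0x4E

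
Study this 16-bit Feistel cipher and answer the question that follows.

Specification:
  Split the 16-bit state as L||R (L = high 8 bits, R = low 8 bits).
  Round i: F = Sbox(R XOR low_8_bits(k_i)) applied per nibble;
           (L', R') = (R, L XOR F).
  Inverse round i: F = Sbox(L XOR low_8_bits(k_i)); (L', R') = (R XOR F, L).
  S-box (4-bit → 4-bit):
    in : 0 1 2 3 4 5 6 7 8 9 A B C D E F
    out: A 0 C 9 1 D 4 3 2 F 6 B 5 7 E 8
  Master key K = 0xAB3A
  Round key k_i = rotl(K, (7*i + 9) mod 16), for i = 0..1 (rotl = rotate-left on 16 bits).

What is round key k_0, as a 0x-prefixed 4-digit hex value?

K = 0xAB3A
k_0 = rotl(K, (7*0+9) mod 16) = rotl(K, 9) = 0x7556

0x7556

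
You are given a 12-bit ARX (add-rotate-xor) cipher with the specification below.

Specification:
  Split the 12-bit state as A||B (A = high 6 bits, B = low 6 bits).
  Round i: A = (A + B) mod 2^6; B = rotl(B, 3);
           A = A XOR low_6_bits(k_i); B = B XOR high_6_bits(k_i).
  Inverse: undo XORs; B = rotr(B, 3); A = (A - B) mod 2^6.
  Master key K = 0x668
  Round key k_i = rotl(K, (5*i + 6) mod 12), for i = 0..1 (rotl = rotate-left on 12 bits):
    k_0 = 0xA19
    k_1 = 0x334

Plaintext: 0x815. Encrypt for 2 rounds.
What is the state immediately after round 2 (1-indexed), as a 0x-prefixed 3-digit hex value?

0x69C

s_0 = plaintext = 0x815
s_1 = Round(s_0, k_0) = 0xB02
s_2 = Round(s_1, k_1) = 0x69C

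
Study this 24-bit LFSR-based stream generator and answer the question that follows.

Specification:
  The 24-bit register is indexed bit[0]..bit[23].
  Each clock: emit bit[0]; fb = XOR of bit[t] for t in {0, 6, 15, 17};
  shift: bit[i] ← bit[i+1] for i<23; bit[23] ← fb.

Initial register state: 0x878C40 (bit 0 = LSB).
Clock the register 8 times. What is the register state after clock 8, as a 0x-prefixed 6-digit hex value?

0xBD878C

reg_0 = 0x878C40
clock 1: out=0, reg = 0xC3C620
clock 2: out=0, reg = 0x61E310
clock 3: out=0, reg = 0xB0F188
clock 4: out=0, reg = 0xD878C4
clock 5: out=0, reg = 0xEC3C62
clock 6: out=0, reg = 0xF61E31
clock 7: out=1, reg = 0x7B0F18
clock 8: out=0, reg = 0xBD878C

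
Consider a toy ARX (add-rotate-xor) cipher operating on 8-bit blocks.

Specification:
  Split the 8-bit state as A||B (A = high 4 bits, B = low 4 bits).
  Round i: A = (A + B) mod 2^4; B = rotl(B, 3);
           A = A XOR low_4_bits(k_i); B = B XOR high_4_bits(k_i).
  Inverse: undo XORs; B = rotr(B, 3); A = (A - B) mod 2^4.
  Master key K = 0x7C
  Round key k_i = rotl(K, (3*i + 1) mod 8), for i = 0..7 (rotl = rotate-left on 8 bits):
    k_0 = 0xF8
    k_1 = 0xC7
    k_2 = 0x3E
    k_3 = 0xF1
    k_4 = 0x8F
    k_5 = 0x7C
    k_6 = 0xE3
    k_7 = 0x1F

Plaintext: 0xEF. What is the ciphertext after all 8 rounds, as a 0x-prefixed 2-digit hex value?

s_0 = plaintext = 0xEF
s_1 = Round(s_0, k_0) = 0x50
s_2 = Round(s_1, k_1) = 0x2C
s_3 = Round(s_2, k_2) = 0x05
s_4 = Round(s_3, k_3) = 0x45
s_5 = Round(s_4, k_4) = 0x62
s_6 = Round(s_5, k_5) = 0x46
s_7 = Round(s_6, k_6) = 0x9D
s_8 = Round(s_7, k_7) = 0x9F

0x9F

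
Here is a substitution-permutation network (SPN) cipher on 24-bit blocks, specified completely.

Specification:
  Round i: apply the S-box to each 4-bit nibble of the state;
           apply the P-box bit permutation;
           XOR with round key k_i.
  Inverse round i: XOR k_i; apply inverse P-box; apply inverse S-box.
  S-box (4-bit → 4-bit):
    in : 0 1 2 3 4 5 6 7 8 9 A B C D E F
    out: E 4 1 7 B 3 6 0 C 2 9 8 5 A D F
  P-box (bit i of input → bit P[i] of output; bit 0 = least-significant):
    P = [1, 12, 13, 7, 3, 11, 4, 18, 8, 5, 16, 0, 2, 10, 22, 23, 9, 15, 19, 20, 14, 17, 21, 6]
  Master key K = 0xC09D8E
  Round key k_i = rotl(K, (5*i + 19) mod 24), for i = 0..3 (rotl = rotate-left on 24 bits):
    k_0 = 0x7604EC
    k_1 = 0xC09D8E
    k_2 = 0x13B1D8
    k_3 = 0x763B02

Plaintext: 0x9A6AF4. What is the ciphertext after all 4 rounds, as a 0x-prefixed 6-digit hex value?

0x8482F0

s_0 = plaintext = 0x9A6AF4
s_1 = Round(s_0, k_0) = 0x201B77
s_2 = Round(s_1, k_1) = 0x985D8F
s_3 = Round(s_2, k_2) = 0x0D856F
s_4 = Round(s_3, k_3) = 0x8482F0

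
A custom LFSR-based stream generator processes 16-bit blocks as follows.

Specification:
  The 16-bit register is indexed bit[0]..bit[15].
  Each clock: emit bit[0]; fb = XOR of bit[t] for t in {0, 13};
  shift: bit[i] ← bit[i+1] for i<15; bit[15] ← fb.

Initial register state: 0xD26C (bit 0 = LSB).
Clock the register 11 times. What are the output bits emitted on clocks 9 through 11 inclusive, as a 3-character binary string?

010

reg_0 = 0xD26C
clock 1: out=0, reg = 0x6936
clock 2: out=0, reg = 0xB49B
clock 3: out=1, reg = 0x5A4D
clock 4: out=1, reg = 0xAD26
clock 5: out=0, reg = 0xD693
clock 6: out=1, reg = 0xEB49
clock 7: out=1, reg = 0x75A4
clock 8: out=0, reg = 0xBAD2
clock 9: out=0, reg = 0xDD69
clock 10: out=1, reg = 0xEEB4
clock 11: out=0, reg = 0xF75A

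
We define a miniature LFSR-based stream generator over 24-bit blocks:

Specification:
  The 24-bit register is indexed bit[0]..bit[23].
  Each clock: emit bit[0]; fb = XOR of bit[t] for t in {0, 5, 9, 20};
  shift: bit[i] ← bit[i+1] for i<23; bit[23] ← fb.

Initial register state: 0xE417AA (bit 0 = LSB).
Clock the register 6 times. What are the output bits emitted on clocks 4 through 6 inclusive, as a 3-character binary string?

reg_0 = 0xE417AA
clock 1: out=0, reg = 0x720BD5
clock 2: out=1, reg = 0xB905EA
clock 3: out=0, reg = 0x5C82F5
clock 4: out=1, reg = 0x2E417A
clock 5: out=0, reg = 0x9720BD
clock 6: out=1, reg = 0xCB905E

101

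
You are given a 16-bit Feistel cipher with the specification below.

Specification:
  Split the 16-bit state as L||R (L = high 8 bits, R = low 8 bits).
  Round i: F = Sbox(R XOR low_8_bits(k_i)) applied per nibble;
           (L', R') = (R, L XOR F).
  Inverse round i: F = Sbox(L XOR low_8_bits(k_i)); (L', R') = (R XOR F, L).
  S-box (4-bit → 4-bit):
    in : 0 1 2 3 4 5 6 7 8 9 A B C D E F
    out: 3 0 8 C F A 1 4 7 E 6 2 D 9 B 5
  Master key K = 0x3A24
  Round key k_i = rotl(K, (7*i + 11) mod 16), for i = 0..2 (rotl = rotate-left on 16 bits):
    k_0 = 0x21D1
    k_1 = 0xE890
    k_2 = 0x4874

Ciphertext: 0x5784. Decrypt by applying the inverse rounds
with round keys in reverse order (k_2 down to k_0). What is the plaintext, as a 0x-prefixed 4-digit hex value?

s_0 = ciphertext = 0x5784
s_1 = InvRound(s_0, k_2) = 0x0857
s_2 = InvRound(s_1, k_1) = 0xB008
s_3 = InvRound(s_2, k_0) = 0x18B0

0x18B0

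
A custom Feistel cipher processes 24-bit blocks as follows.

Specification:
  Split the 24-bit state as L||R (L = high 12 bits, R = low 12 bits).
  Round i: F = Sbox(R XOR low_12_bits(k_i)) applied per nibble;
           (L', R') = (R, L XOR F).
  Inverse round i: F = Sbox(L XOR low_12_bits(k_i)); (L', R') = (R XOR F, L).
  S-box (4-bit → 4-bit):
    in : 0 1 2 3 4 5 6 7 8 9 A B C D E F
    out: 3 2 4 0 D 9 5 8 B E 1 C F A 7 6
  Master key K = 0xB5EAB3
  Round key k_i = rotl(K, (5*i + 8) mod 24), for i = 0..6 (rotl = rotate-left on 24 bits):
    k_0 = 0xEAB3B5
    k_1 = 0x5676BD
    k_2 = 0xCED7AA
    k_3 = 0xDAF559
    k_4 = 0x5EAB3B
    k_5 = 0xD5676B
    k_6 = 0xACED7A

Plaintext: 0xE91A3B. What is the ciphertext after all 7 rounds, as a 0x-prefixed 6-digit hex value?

s_0 = plaintext = 0xE91A3B
s_1 = Round(s_0, k_0) = 0xA3B026
s_2 = Round(s_1, k_1) = 0x026FD7
s_3 = Round(s_2, k_2) = 0xFD7BAC
s_4 = Round(s_3, k_3) = 0xBAC8BE
s_5 = Round(s_4, k_4) = 0x8BEB15
s_6 = Round(s_5, k_5) = 0xB15739
s_7 = Round(s_6, k_6) = 0x739AC5

0x739AC5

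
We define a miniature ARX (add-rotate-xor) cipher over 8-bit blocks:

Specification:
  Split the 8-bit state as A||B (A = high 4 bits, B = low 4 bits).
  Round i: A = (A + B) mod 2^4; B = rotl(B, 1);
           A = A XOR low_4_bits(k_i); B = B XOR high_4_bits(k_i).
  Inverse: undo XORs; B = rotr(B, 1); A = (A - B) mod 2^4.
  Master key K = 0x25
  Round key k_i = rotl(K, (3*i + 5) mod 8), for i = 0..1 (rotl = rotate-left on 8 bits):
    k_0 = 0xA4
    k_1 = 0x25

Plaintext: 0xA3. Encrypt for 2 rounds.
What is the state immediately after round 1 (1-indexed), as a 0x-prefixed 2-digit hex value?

0x9C

s_0 = plaintext = 0xA3
s_1 = Round(s_0, k_0) = 0x9C
s_2 = Round(s_1, k_1) = 0x0B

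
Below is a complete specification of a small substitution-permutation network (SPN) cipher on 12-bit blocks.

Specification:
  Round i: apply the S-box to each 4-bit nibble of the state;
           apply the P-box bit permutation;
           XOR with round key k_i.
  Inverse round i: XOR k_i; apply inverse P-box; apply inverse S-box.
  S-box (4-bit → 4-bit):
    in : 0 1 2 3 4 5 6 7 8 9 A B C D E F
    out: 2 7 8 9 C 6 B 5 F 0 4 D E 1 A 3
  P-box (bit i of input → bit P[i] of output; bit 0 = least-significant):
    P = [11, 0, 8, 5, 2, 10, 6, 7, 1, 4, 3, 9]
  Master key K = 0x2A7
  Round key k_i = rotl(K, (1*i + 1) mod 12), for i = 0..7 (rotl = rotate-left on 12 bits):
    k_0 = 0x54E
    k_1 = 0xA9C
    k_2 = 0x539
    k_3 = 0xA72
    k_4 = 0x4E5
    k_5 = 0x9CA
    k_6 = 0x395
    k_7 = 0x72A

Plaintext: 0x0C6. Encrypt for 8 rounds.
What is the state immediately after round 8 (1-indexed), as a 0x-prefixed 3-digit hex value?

s_0 = plaintext = 0x0C6
s_1 = Round(s_0, k_0) = 0x9BF
s_2 = Round(s_1, k_1) = 0x259
s_3 = Round(s_2, k_2) = 0x379
s_4 = Round(s_3, k_3) = 0x834
s_5 = Round(s_4, k_4) = 0x75B
s_6 = Round(s_5, k_5) = 0x4A0
s_7 = Round(s_6, k_6) = 0x1DC
s_8 = Round(s_7, k_7) = 0x615

0x615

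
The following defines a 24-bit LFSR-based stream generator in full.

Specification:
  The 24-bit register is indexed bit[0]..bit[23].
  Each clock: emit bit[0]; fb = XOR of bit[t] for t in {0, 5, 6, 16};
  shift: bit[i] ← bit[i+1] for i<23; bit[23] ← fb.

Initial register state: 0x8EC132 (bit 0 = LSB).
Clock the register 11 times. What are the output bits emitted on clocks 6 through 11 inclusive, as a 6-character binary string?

reg_0 = 0x8EC132
clock 1: out=0, reg = 0xC76099
clock 2: out=1, reg = 0x63B04C
clock 3: out=0, reg = 0x31D826
clock 4: out=0, reg = 0x18EC13
clock 5: out=1, reg = 0x8C7609
clock 6: out=1, reg = 0xC63B04
clock 7: out=0, reg = 0x631D82
clock 8: out=0, reg = 0xB18EC1
clock 9: out=1, reg = 0xD8C760
clock 10: out=0, reg = 0x6C63B0
clock 11: out=0, reg = 0xB631D8

100100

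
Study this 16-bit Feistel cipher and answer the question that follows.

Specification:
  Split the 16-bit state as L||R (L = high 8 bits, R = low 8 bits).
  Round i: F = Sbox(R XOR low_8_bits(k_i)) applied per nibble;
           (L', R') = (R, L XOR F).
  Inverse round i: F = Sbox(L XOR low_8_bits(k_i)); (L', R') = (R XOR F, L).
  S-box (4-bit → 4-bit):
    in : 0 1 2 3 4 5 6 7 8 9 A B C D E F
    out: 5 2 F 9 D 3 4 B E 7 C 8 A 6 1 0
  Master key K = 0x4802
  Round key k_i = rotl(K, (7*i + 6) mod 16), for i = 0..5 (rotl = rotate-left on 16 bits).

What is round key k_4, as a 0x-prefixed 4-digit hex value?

K = 0x4802
k_0 = rotl(K, (7*0+6) mod 16) = rotl(K, 6) = 0x0092
k_1 = rotl(K, (7*1+6) mod 16) = rotl(K, 13) = 0x4900
k_2 = rotl(K, (7*2+6) mod 16) = rotl(K, 4) = 0x8024
k_3 = rotl(K, (7*3+6) mod 16) = rotl(K, 11) = 0x1240
k_4 = rotl(K, (7*4+6) mod 16) = rotl(K, 2) = 0x2009

0x2009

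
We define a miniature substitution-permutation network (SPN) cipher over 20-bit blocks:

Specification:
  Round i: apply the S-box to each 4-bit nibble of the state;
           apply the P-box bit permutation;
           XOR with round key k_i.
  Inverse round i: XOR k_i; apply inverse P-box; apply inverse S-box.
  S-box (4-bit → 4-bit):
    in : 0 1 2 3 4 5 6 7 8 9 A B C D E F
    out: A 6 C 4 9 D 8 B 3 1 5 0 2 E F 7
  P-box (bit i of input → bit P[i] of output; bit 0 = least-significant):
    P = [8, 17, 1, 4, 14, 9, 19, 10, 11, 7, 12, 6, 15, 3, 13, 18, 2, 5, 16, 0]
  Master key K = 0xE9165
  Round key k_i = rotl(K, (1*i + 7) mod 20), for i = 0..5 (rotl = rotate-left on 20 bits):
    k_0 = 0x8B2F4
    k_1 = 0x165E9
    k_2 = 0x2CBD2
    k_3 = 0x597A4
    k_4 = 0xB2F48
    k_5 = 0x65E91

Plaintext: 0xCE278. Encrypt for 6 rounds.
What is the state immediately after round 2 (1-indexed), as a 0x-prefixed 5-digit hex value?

s_0 = plaintext = 0xCE278
s_1 = Round(s_0, k_0) = 0xE459C
s_2 = Round(s_1, k_1) = 0x6BD8C
s_3 = Round(s_2, k_2) = 0x09913
s_4 = Round(s_3, k_3) = 0xD1D87
s_5 = Round(s_4, k_4) = 0x85CB1
s_6 = Round(s_5, k_5) = 0x0FE37

0x6BD8C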